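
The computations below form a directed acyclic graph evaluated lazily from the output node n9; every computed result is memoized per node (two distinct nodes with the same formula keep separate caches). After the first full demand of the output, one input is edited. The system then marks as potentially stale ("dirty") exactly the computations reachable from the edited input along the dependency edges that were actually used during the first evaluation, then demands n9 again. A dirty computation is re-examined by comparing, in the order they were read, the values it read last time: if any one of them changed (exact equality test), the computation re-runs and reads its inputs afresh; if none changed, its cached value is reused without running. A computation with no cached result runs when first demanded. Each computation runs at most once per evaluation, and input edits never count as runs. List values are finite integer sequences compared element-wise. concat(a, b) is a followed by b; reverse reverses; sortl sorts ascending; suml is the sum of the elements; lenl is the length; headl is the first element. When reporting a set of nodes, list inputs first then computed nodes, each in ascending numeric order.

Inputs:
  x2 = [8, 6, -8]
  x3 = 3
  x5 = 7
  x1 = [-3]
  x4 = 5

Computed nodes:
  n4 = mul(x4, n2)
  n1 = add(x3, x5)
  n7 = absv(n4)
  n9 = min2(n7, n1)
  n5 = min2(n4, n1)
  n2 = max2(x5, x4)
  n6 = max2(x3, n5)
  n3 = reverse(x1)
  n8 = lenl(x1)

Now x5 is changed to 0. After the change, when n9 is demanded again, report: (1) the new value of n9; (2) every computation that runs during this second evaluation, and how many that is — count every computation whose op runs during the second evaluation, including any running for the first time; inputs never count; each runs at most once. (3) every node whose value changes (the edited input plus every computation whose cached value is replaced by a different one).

Demanding n9 again yields 3.
5 computations run: n1, n2, n4, n7, n9.
The nodes whose values change: x5, n1, n2, n4, n7, n9.

First demand of the output computes:
  n1 = add(3, 7) = 10
  n2 = max2(7, 5) = 7
  n4 = mul(5, 7) = 35
  n7 = absv(35) = 35
  n9 = min2(35, 10) = 10

After the edit, cleaning proceeds:
  n1: a read changed (x5 7->0) — executes, giving 3.
  n2: a read changed (x5 7->0) — executes, giving 5.
  n4: a read changed (n2 7->5) — executes, giving 25.
  n7: a read changed (n4 35->25) — executes, giving 25.
  n9: a read changed (n7 35->25; n1 10->3) — executes, giving 3.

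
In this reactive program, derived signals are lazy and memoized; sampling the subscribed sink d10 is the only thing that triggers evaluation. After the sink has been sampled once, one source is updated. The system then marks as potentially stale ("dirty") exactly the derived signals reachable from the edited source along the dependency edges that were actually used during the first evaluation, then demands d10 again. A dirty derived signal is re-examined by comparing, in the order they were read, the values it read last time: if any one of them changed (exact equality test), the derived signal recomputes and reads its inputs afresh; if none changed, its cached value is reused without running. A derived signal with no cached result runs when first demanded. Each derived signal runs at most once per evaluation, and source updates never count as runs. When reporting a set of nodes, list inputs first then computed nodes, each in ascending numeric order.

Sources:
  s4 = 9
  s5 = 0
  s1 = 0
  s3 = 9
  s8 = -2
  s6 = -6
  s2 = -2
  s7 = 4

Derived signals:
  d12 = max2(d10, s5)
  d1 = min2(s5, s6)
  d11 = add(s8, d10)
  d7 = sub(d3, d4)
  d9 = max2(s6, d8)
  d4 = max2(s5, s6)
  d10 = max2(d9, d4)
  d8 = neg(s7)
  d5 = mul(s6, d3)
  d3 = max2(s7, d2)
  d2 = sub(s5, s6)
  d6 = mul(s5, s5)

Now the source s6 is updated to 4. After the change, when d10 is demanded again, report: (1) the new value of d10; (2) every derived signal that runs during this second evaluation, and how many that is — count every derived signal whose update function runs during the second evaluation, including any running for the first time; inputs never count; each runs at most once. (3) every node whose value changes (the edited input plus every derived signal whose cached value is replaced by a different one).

Demanding d10 again yields 4.
3 derived signals run: d4, d9, d10.
The nodes whose values change: s6, d4, d9, d10.

First demand of the output computes:
  d4 = max2(0, -6) = 0
  d8 = neg(4) = -4
  d9 = max2(-6, -4) = -4
  d10 = max2(-4, 0) = 0

After the edit, cleaning proceeds:
  d4: a read changed (s6 -6->4) — executes, giving 4.
  d9: a read changed (s6 -6->4) — executes, giving 4.
  d10: a read changed (d9 -4->4; d4 0->4) — executes, giving 4.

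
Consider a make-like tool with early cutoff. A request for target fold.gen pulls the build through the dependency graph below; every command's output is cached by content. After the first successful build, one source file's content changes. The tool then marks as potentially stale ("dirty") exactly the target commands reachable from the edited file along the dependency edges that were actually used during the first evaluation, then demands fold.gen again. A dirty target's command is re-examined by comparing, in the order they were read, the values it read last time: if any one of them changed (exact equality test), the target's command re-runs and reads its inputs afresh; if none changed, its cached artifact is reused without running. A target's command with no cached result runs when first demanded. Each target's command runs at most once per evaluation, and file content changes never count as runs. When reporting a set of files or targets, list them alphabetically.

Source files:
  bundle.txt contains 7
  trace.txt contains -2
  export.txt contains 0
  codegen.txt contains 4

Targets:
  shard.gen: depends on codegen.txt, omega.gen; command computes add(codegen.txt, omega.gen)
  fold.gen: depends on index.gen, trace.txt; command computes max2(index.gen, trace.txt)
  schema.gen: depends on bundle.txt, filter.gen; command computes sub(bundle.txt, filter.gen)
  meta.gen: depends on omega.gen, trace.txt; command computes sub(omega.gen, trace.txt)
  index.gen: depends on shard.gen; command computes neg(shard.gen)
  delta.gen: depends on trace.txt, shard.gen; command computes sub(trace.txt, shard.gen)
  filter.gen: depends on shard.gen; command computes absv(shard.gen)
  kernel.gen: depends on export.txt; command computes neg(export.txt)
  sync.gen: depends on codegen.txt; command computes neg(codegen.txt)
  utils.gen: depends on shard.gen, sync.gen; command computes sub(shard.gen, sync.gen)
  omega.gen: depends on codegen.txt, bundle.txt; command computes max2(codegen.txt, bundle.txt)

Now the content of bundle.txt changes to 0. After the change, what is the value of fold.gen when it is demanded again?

First demand of the output computes:
  omega.gen = max2(4, 7) = 7
  shard.gen = add(4, 7) = 11
  index.gen = neg(11) = -11
  fold.gen = max2(-11, -2) = -2

After the edit, cleaning proceeds:
  omega.gen: a read changed (bundle.txt 7->0) — executes, giving 4.
  shard.gen: a read changed (omega.gen 7->4) — executes, giving 8.
  index.gen: a read changed (shard.gen 11->8) — executes, giving -8.
  fold.gen: a read changed (index.gen -11->-8) — executes, giving -2 — identical to its old value.

Demanding fold.gen again yields -2.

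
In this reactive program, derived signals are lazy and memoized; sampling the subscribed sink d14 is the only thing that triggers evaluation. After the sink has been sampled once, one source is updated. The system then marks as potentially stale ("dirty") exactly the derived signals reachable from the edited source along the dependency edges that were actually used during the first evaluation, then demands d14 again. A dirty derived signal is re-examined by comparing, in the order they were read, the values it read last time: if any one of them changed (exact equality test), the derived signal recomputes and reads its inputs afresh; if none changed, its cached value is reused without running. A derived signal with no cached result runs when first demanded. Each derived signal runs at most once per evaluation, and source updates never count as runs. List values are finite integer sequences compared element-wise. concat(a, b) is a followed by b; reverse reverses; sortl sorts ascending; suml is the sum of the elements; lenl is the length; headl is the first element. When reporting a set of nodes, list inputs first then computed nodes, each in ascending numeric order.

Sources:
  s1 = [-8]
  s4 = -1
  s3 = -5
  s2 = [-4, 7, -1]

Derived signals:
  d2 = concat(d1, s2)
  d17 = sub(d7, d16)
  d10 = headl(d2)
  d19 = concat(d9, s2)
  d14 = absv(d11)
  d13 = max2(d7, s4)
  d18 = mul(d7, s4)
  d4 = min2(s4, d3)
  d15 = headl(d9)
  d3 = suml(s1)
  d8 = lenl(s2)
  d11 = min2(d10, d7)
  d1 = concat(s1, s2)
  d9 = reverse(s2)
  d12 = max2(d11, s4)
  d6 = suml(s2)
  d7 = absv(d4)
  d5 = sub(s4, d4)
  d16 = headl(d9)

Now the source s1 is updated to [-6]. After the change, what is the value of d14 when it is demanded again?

First demand of the output computes:
  d1 = concat([-8], [-4, 7, -1]) = [-8, -4, 7, -1]
  d2 = concat([-8, -4, 7, -1], [-4, 7, -1]) = [-8, -4, 7, -1, -4, 7, -1]
  d3 = suml([-8]) = -8
  d4 = min2(-1, -8) = -8
  d7 = absv(-8) = 8
  d10 = headl([-8, -4, 7, -1, -4, 7, -1]) = -8
  d11 = min2(-8, 8) = -8
  d14 = absv(-8) = 8

After the edit, cleaning proceeds:
  d1: a read changed (s1 [-8]->[-6]) — executes, giving [-6, -4, 7, -1].
  d2: a read changed (d1 [-8, -4, 7, -1]->[-6, -4, 7, -1]) — executes, giving [-6, -4, 7, -1, -4, 7, -1].
  d3: a read changed (s1 [-8]->[-6]) — executes, giving -6.
  d4: a read changed (d3 -8->-6) — executes, giving -6.
  d7: a read changed (d4 -8->-6) — executes, giving 6.
  d10: a read changed (d2 [-8, -4, 7, -1, -4, 7, -1]->[-6, -4, 7, -1, -4, 7, -1]) — executes, giving -6.
  d11: a read changed (d10 -8->-6; d7 8->6) — executes, giving -6.
  d14: a read changed (d11 -8->-6) — executes, giving 6.

Demanding d14 again yields 6.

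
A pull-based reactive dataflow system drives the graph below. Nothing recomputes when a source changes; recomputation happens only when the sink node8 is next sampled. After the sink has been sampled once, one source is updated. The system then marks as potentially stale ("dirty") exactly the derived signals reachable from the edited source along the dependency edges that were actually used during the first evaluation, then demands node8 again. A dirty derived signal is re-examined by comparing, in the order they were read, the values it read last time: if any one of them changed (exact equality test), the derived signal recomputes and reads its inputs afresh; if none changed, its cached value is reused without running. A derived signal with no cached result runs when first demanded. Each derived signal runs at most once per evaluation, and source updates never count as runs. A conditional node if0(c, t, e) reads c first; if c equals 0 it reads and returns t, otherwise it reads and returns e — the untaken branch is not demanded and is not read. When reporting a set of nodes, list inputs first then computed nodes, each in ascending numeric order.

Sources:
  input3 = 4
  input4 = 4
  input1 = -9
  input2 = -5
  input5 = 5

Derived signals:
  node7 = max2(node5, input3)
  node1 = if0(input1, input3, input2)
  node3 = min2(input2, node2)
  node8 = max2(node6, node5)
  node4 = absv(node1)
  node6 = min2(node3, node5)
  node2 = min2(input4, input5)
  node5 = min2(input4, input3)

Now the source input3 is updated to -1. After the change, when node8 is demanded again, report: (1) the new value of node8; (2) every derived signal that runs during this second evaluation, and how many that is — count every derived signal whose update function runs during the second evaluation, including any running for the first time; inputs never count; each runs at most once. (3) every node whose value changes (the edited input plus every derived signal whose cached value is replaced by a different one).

New value of node8: -1.
Derived signals that run: node5, node6, node8 — 3 in total.
Values that change: input3, node5, node8.

First evaluation (everything demanded from the output):
  node2 = min2(4, 5) = 4
  node3 = min2(-5, 4) = -5
  node5 = min2(4, 4) = 4
  node6 = min2(-5, 4) = -5
  node8 = max2(-5, 4) = 4

Propagation after the edit:
  node5: runs — input3 4->-1; result -1.
  node6: runs — node5 4->-1; result -5 (same value as before).
  node8: runs — node5 4->-1; result -1.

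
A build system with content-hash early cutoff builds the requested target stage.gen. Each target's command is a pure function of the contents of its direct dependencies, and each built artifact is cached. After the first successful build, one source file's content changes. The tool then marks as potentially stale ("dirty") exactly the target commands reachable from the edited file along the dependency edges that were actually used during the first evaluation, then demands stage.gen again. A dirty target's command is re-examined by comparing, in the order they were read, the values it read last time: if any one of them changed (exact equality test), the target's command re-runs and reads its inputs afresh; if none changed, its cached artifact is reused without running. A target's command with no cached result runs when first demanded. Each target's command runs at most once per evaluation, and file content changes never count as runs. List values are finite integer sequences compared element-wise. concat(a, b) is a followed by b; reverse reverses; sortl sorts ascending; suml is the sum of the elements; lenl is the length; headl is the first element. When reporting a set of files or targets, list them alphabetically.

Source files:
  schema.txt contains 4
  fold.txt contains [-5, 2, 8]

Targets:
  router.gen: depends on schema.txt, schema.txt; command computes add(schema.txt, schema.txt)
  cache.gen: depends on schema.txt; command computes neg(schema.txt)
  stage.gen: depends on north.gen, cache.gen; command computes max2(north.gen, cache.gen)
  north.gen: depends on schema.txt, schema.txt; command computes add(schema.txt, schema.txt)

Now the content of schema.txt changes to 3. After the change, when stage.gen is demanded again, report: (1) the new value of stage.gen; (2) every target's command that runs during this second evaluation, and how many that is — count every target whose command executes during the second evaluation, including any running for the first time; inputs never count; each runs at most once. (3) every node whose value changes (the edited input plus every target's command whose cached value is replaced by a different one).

New value of stage.gen: 6.
Target commands that run: cache.gen, north.gen, stage.gen — 3 in total.
Values that change: cache.gen, north.gen, schema.txt, stage.gen.

First evaluation (everything demanded from the output):
  cache.gen = neg(4) = -4
  north.gen = add(4, 4) = 8
  stage.gen = max2(8, -4) = 8

Propagation after the edit:
  cache.gen: runs — schema.txt 4->3; result -3.
  north.gen: runs — schema.txt 4->3; schema.txt 4->3; result 6.
  stage.gen: runs — north.gen 8->6; cache.gen -4->-3; result 6.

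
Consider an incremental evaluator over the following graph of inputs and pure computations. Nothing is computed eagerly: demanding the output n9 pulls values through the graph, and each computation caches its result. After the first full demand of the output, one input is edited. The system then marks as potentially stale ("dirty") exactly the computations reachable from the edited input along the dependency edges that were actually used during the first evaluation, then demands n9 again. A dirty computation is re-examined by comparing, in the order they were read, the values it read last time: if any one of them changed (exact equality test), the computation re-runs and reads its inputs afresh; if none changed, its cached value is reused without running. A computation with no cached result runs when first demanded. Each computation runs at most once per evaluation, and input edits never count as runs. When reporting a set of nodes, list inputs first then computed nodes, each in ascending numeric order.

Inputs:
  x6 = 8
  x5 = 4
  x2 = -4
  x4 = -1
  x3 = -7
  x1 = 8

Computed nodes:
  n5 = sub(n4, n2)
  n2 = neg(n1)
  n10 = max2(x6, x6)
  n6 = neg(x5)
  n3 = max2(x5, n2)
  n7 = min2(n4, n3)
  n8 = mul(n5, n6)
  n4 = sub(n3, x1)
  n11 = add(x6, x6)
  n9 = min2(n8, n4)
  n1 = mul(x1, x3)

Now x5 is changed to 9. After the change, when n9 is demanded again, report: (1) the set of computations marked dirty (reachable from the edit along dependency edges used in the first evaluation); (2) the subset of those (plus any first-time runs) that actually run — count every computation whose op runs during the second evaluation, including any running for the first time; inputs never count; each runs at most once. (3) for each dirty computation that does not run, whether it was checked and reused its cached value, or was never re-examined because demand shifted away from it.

Dirty set: n3, n4, n5, n6, n8, n9.
Run set: n3, n6, n8, n9 (4 run).
Re-examined without running (cache reused): n4, n5.
The important point: at n4 every value read last time is unchanged, so the dirty flag clears without a run.

Initial pass — values computed on the first demand:
  n1 = mul(8, -7) = -56
  n2 = neg(-56) = 56
  n3 = max2(4, 56) = 56
  n4 = sub(56, 8) = 48
  n5 = sub(48, 56) = -8
  n6 = neg(4) = -4
  n8 = mul(-8, -4) = 32
  n9 = min2(32, 48) = 32

Second demand — change propagation:
  n3: re-runs because x5 4->9; new result 56 (unchanged).
  n4: re-examined; everything it read last time is the same (n3 unchanged, x1 unchanged) — cache 48 kept, no run.
  n5: re-examined; everything it read last time is the same (n4 unchanged, n2 unchanged) — cache -8 kept, no run.
  n6: re-runs because x5 4->9; new result -9.
  n8: re-runs because n6 -4->-9; new result 72.
  n9: re-runs because n8 32->72; new result 48.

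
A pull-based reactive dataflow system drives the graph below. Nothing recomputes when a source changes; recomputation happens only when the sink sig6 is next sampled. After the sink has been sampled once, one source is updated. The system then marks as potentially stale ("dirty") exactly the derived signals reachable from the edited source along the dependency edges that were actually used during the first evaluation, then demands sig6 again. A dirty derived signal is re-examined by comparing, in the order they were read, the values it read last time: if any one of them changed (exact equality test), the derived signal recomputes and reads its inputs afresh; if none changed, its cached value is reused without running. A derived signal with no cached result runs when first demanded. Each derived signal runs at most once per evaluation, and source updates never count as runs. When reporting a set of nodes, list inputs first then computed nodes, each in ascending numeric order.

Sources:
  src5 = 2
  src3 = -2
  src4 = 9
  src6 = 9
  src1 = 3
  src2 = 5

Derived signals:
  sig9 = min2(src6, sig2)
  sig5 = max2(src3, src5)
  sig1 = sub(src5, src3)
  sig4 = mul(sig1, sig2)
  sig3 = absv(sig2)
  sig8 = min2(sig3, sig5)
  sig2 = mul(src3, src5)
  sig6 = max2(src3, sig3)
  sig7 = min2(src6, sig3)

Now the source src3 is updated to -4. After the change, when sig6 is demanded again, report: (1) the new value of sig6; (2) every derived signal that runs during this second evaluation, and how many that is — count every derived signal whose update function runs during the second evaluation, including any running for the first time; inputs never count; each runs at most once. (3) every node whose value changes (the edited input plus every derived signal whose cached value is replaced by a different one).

First evaluation (everything demanded from the output):
  sig2 = mul(-2, 2) = -4
  sig3 = absv(-4) = 4
  sig6 = max2(-2, 4) = 4

Propagation after the edit:
  sig2: runs — src3 -2->-4; result -8.
  sig3: runs — sig2 -4->-8; result 8.
  sig6: runs — src3 -2->-4; sig3 4->8; result 8.

New value of sig6: 8.
Derived signals that run: sig2, sig3, sig6 — 3 in total.
Values that change: src3, sig2, sig3, sig6.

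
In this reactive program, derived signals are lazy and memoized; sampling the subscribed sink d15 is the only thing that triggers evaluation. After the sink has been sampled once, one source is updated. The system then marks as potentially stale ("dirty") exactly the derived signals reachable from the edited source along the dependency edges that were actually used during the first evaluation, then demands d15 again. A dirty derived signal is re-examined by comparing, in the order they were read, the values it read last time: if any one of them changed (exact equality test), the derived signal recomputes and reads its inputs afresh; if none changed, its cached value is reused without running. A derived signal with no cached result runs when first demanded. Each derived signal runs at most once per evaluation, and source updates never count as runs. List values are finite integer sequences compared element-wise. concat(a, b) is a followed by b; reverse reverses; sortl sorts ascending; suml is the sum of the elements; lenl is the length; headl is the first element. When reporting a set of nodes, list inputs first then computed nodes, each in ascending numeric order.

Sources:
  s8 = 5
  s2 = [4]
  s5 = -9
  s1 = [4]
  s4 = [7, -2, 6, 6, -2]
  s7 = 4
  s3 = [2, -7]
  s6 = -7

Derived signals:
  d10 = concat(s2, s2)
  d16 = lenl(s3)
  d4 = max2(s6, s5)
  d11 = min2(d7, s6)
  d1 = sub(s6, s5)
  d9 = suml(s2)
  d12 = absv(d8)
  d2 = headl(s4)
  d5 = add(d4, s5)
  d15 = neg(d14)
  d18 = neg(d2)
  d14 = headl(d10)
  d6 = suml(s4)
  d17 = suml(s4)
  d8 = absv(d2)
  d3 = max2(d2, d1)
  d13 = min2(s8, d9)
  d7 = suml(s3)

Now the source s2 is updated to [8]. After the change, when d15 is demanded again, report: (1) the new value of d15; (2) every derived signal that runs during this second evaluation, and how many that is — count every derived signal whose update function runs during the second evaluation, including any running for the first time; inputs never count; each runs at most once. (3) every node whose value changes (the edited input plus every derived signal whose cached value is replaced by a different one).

Demanding d15 again yields -8.
3 derived signals run: d10, d14, d15.
The nodes whose values change: s2, d10, d14, d15.

First demand of the output computes:
  d10 = concat([4], [4]) = [4, 4]
  d14 = headl([4, 4]) = 4
  d15 = neg(4) = -4

After the edit, cleaning proceeds:
  d10: a read changed (s2 [4]->[8]; s2 [4]->[8]) — executes, giving [8, 8].
  d14: a read changed (d10 [4, 4]->[8, 8]) — executes, giving 8.
  d15: a read changed (d14 4->8) — executes, giving -8.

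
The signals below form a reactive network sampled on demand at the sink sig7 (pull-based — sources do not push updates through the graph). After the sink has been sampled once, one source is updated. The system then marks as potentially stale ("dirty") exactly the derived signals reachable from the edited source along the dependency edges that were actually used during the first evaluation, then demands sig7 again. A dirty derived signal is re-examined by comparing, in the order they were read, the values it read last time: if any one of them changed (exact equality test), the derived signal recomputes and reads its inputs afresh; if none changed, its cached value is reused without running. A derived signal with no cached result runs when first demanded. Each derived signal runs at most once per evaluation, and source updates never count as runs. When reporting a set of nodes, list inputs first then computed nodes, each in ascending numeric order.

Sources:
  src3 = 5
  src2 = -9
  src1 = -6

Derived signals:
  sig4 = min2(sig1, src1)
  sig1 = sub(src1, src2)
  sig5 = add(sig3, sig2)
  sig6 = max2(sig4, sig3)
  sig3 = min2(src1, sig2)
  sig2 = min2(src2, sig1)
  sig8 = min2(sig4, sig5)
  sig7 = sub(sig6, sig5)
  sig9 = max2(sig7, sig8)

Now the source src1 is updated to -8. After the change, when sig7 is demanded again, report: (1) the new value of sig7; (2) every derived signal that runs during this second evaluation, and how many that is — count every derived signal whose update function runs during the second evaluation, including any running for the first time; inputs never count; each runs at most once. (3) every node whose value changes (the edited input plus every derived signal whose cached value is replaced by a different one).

Initial pass — values computed on the first demand:
  sig1 = sub(-6, -9) = 3
  sig2 = min2(-9, 3) = -9
  sig3 = min2(-6, -9) = -9
  sig4 = min2(3, -6) = -6
  sig5 = add(-9, -9) = -18
  sig6 = max2(-6, -9) = -6
  sig7 = sub(-6, -18) = 12

Second demand — change propagation:
  sig1: re-runs because src1 -6->-8; new result 1.
  sig2: re-runs because sig1 3->1; new result -9 (unchanged).
  sig3: re-runs because src1 -6->-8; new result -9 (unchanged).
  sig4: re-runs because sig1 3->1; src1 -6->-8; new result -8.
  sig5: re-examined; everything it read last time is the same (sig3 unchanged, sig2 unchanged) — cache -18 kept, no run.
  sig6: re-runs because sig4 -6->-8; new result -8.
  sig7: re-runs because sig6 -6->-8; new result 10.

The important point: at sig5 every value read last time is unchanged, so the dirty flag clears without a run.

sig7 now evaluates to 10.
Run set: sig1, sig2, sig3, sig4, sig6, sig7 (6 run).
Changed values: src1, sig1, sig4, sig6, sig7.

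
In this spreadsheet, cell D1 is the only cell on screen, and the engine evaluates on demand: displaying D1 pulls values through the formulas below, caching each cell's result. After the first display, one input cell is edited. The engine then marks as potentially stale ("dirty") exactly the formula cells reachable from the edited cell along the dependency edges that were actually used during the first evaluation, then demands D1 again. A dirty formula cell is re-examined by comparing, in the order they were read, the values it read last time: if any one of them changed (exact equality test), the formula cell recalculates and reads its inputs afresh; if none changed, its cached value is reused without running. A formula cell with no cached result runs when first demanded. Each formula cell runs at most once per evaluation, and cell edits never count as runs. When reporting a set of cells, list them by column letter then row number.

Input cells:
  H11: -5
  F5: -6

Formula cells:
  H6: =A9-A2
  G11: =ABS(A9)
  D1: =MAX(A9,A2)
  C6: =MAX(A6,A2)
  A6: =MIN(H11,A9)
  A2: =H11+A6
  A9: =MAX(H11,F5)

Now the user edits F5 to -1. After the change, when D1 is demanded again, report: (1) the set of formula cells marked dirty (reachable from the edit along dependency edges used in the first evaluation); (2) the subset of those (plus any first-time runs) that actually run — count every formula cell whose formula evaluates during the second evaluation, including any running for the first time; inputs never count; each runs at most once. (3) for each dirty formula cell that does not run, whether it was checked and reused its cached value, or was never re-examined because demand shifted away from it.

Initial pass — values computed on the first demand:
  A9 = MAX(-5, -6) = -5
  A6 = MIN(-5, -5) = -5
  A2 = -5 + -5 = -10
  D1 = MAX(-5, -10) = -5

Second demand — change propagation:
  A9: re-runs because F5 -6->-1; new result -1.
  A6: re-runs because A9 -5->-1; new result -5 (unchanged).
  A2: re-examined; everything it read last time is the same (H11 unchanged, A6 unchanged) — cache -10 kept, no run.
  D1: re-runs because A9 -5->-1; new result -1.

The important point: at A2 every value read last time is unchanged, so the dirty flag clears without a run.

Dirty set: A2, A6, A9, D1.
Run set: A6, A9, D1 (3 run).
Re-examined without running (cache reused): A2.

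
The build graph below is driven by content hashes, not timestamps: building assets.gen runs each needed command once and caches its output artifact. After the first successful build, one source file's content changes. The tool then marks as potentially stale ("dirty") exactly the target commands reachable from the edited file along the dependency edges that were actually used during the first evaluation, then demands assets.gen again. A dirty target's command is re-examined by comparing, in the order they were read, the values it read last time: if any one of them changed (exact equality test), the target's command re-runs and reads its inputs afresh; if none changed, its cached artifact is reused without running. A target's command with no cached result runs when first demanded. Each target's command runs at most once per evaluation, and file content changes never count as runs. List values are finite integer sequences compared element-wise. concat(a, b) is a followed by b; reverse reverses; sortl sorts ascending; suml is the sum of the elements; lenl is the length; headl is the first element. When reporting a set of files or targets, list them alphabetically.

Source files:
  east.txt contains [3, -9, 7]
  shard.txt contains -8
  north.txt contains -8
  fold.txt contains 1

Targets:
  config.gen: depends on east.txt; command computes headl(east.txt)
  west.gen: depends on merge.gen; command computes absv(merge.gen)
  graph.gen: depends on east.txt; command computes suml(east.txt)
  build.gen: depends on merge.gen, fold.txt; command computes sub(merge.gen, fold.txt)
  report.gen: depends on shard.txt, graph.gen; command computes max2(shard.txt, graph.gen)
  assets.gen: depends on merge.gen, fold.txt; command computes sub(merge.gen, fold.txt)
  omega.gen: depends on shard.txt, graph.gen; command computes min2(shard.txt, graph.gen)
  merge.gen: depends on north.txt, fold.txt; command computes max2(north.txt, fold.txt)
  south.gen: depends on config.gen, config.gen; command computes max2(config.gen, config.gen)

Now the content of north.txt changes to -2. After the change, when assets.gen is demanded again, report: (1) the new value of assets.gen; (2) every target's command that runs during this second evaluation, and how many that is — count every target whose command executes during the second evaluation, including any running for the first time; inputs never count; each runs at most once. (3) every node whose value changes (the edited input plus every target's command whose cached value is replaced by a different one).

Initial pass — values computed on the first demand:
  merge.gen = max2(-8, 1) = 1
  assets.gen = sub(1, 1) = 0

Second demand — change propagation:
  merge.gen: re-runs because north.txt -8->-2; new result 1 (unchanged).
  assets.gen: re-examined; everything it read last time is the same (merge.gen unchanged, fold.txt unchanged) — cache 0 kept, no run.

The important point: merge.gen recomputes to an identical value, and the output ends up unchanged.

assets.gen now evaluates to 0.
Run set: merge.gen (1 run).
Changed values: north.txt.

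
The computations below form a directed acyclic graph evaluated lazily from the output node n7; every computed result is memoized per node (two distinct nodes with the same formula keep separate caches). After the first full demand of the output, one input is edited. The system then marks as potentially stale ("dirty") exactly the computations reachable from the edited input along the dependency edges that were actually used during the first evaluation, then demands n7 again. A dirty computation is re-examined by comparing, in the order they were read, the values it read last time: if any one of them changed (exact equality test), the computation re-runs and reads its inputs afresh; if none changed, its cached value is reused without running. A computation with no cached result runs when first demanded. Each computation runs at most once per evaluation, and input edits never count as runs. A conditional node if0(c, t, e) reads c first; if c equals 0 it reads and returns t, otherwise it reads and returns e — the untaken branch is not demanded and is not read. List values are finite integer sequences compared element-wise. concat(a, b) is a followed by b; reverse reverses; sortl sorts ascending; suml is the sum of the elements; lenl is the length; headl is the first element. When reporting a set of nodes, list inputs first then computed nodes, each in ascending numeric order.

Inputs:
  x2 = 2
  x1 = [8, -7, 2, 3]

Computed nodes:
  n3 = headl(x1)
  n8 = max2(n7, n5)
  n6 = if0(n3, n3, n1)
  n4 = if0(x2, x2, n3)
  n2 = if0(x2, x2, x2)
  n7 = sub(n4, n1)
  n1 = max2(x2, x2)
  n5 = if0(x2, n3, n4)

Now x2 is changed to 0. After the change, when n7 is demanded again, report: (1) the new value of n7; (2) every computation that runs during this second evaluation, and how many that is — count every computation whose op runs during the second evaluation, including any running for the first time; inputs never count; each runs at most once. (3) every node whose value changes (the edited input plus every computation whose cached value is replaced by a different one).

Demanding n7 again yields 0.
3 computations run: n1, n4, n7.
The nodes whose values change: x2, n1, n4, n7.

First demand of the output computes:
  n1 = max2(2, 2) = 2
  n3 = headl([8, -7, 2, 3]) = 8
  n4 = if0(x2=2 -> else branch n3) = 8
  n7 = sub(8, 2) = 6

After the edit, cleaning proceeds:
  n1: a read changed (x2 2->0; x2 2->0) — executes, giving 0.
  n4: a read changed (x2 2->0) — executes, giving 0.
  n7: a read changed (n4 8->0; n1 2->0) — executes, giving 0.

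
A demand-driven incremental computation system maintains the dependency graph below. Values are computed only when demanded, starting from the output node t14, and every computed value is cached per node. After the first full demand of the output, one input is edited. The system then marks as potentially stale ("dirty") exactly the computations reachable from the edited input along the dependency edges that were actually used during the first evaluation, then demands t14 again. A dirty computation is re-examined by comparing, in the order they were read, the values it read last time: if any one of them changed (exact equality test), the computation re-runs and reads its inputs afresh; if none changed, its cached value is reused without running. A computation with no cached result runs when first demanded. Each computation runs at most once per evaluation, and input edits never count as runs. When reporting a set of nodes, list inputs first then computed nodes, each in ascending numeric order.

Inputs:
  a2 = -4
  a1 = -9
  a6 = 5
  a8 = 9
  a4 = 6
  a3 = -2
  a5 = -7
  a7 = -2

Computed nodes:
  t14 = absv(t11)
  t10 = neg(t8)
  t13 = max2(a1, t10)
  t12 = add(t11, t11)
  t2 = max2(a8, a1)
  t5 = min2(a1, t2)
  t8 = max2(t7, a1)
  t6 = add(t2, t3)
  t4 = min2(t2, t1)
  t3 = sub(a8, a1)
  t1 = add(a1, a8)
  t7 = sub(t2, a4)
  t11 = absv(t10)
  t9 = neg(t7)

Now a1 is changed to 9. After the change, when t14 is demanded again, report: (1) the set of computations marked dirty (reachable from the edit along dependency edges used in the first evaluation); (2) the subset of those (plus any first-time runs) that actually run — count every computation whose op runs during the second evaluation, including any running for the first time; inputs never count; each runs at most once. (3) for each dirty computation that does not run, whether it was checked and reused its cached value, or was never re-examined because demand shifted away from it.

Marked dirty: t2, t7, t8, t10, t11, t14.
Computations that run: t2, t8, t10, t11, t14 — 5 in total.
Checked but reused from cache: t7.
Key observation: the cutoff stops propagation at t7 — its inputs' values are unchanged, so it reuses its cache.

First evaluation (everything demanded from the output):
  t2 = max2(9, -9) = 9
  t7 = sub(9, 6) = 3
  t8 = max2(3, -9) = 3
  t10 = neg(3) = -3
  t11 = absv(-3) = 3
  t14 = absv(3) = 3

Propagation after the edit:
  t2: runs — a1 -9->9; result 9 (same value as before).
  t7: checked — values it read are unchanged (t2 unchanged, a4 unchanged); reused cached 3 without running.
  t8: runs — a1 -9->9; result 9.
  t10: runs — t8 3->9; result -9.
  t11: runs — t10 -3->-9; result 9.
  t14: runs — t11 3->9; result 9.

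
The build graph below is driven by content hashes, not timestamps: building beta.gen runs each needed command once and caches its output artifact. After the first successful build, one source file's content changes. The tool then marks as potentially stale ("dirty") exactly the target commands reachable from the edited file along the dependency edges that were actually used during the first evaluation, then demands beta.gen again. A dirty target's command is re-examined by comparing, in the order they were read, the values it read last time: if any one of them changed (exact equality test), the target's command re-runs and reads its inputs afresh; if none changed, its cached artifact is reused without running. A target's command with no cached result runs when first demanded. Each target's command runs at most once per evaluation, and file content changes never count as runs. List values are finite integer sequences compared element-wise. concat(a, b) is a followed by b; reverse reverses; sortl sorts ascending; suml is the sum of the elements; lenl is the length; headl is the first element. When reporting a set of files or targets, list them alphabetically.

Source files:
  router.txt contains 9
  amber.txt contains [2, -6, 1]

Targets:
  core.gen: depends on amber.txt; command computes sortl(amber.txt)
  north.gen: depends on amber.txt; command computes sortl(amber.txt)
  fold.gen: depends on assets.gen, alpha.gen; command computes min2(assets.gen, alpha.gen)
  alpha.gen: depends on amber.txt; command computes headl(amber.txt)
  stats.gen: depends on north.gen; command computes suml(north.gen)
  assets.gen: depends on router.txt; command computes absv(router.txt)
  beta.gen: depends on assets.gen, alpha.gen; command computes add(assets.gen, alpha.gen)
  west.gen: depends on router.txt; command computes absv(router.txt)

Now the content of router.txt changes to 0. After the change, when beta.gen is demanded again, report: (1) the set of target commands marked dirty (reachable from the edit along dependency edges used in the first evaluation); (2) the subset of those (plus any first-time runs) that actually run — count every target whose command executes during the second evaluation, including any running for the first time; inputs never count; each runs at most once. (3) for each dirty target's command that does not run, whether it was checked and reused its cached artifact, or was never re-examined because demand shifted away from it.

Dirty set: assets.gen, beta.gen.
Run set: assets.gen, beta.gen (2 run).
All dirty target commands ended up running.

Initial pass — values computed on the first demand:
  alpha.gen = headl([2, -6, 1]) = 2
  assets.gen = absv(9) = 9
  beta.gen = add(9, 2) = 11

Second demand — change propagation:
  assets.gen: re-runs because router.txt 9->0; new result 0.
  beta.gen: re-runs because assets.gen 9->0; new result 2.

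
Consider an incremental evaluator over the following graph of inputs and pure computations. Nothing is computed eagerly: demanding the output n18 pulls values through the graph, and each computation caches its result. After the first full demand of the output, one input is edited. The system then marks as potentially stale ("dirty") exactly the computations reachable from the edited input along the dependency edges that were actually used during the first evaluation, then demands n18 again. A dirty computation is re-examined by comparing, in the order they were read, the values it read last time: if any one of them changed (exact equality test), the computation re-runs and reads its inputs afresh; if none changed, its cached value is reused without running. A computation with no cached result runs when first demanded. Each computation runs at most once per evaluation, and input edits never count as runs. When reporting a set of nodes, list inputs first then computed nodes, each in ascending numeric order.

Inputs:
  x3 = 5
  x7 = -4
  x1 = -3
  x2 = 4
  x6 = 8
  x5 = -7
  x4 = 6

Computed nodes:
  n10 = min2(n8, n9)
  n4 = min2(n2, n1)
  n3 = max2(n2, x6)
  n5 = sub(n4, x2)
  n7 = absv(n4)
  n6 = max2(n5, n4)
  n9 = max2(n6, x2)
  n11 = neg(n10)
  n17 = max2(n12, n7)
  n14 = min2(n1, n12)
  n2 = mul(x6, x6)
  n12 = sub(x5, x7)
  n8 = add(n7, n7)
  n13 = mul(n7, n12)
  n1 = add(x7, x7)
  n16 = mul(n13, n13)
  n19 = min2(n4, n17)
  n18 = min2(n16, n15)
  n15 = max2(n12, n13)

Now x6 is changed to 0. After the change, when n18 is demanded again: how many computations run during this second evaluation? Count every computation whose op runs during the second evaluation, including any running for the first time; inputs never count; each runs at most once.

Initial pass — values computed on the first demand:
  n1 = add(-4, -4) = -8
  n2 = mul(8, 8) = 64
  n4 = min2(64, -8) = -8
  n7 = absv(-8) = 8
  n12 = sub(-7, -4) = -3
  n13 = mul(8, -3) = -24
  n15 = max2(-3, -24) = -3
  n16 = mul(-24, -24) = 576
  n18 = min2(576, -3) = -3

Second demand — change propagation:
  n2: re-runs because x6 8->0; x6 8->0; new result 0.
  n4: re-runs because n2 64->0; new result -8 (unchanged).
  n7: re-examined; everything it read last time is the same (n4 unchanged) — cache 8 kept, no run.
  n13: re-examined; everything it read last time is the same (n7 unchanged, n12 unchanged) — cache -24 kept, no run.
  n15: re-examined; everything it read last time is the same (n12 unchanged, n13 unchanged) — cache -3 kept, no run.
  n16: re-examined; everything it read last time is the same (n13 unchanged, n13 unchanged) — cache 576 kept, no run.
  n18: re-examined; everything it read last time is the same (n16 unchanged, n15 unchanged) — cache -3 kept, no run.

The important point: n4 recomputes to an identical value, and the output ends up unchanged.

Run set: n2, n4 (2 run).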